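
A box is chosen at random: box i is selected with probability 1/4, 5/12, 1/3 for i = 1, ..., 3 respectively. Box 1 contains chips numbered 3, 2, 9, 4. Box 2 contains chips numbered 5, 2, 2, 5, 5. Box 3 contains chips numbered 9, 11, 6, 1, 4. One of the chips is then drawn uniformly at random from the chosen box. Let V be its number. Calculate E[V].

191/40

E[V | box 1] = (3+2+9+4)/4 = 9/2.
E[V | box 2] = (5+2+2+5+5)/5 = 19/5.
E[V | box 3] = (9+11+6+1+4)/5 = 31/5.
By the law of total expectation,
E[V] = (1/4)·(9/2) + (5/12)·(19/5) + (1/3)·(31/5) = 191/40.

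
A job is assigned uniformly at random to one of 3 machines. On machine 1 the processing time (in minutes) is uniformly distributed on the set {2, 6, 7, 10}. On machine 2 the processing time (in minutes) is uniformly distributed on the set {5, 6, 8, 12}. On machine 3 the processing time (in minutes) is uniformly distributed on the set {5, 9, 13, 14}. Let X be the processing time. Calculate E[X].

E[X | machine 1] = (2+6+7+10)/4 = 25/4.
E[X | machine 2] = (5+6+8+12)/4 = 31/4.
E[X | machine 3] = (5+9+13+14)/4 = 41/4.
By the law of total expectation,
E[X] = (1/3)·(25/4) + (1/3)·(31/4) + (1/3)·(41/4) = 97/12.

97/12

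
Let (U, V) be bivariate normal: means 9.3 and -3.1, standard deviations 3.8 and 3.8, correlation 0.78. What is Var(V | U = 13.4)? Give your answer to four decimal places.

5.6547

The conditional variance in a bivariate normal is σ_V²(1 − ρ²), independent of x.
Var(V | U=13.4) = (3.8)²·(1 − (0.78)²) = 14.44·0.3916 = 5.6547.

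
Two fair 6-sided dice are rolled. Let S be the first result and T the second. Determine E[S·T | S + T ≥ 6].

P(S + T ≥ 6) = 13/18.
Summing ST·P(x,y) over outcomes with S + T ≥ 6 gives 203/18.
E[S·T | S + T ≥ 6] = (203/18) / (13/18) = 203/13.

203/13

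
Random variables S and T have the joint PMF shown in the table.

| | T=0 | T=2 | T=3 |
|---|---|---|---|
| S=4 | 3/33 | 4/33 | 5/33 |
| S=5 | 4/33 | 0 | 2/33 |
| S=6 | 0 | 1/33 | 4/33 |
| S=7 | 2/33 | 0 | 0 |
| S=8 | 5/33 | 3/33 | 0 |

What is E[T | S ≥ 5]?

26/21

P(S ≥ 5) = 7/11.
Σ T·P over the event = 0·(4/33) + 3·(2/33) + 2·(1/33) + 3·(4/33) + 0·(2/33) + 0·(5/33) + 2·(3/33) = 26/33.
E[T | S ≥ 5] = (26/33) / (7/11) = 26/21.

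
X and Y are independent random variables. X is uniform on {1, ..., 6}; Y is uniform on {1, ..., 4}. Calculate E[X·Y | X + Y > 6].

29/2

P(X + Y > 6) = 5/12.
Summing XY·P(x,y) over outcomes with X + Y > 6 gives 145/24.
E[X·Y | X + Y > 6] = (145/24) / (5/12) = 29/2.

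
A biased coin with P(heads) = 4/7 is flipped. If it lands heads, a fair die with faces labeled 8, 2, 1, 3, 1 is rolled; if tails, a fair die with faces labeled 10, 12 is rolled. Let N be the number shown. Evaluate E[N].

45/7

E[N | heads] = (8+2+1+3+1)/5 = 3.
E[N | tails] = (10+12)/2 = 11.
By the law of total expectation,
E[N] = (4/7)·(3) + (3/7)·(11) = 45/7.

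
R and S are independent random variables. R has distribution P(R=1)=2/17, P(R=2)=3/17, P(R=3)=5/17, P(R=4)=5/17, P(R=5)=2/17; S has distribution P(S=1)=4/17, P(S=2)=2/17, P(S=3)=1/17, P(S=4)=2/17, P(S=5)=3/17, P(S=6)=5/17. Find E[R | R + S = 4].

37/14

P(R + S = 4) = 28/289.
Summing R·P(x,y) over outcomes with R + S = 4 gives 74/289.
E[R | R + S = 4] = (74/289) / (28/289) = 37/14.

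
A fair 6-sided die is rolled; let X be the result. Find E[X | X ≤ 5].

3

Given X ≤ 5, X is equally likely to be any of {1, 2, 3, 4, 5}.
E[X | X ≤ 5] = (1 + 2 + 3 + 4 + 5) / 5 = 3.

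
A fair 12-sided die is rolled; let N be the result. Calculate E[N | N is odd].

6

Given N is odd, N is equally likely to be any of {1, 3, 5, 7, 9, 11}.
E[N | N is odd] = (1 + 3 + 5 + 7 + 9 + 11) / 6 = 6.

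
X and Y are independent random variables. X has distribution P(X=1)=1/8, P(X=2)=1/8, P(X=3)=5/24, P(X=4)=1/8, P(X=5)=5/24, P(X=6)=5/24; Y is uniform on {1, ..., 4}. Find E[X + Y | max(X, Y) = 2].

10/3

P(max(X, Y) = 2) = 3/32.
Summing (X+Y)·P(x,y) over outcomes with max(X, Y) = 2 gives 5/16.
E[X + Y | max(X, Y) = 2] = (5/16) / (3/32) = 10/3.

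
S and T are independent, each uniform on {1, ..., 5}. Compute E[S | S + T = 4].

2

Outcomes with S + T = 4: (1,3), (2,2), (3,1), each with probability 1/25.
E[S | S + T = 4] = (1 + 2 + 3) / 3 = 2.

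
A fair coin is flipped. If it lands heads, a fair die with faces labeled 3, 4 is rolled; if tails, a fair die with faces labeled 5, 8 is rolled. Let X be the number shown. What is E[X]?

E[X | heads] = (3+4)/2 = 7/2.
E[X | tails] = (5+8)/2 = 13/2.
By the law of total expectation,
E[X] = (1/2)·(7/2) + (1/2)·(13/2) = 5.

5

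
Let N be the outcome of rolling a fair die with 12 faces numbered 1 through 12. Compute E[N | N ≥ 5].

17/2

Given N ≥ 5, N is equally likely to be any of {5, 6, 7, 8, 9, 10, 11, 12}.
E[N | N ≥ 5] = (5 + 6 + 7 + 8 + 9 + 10 + 11 + 12) / 8 = 17/2.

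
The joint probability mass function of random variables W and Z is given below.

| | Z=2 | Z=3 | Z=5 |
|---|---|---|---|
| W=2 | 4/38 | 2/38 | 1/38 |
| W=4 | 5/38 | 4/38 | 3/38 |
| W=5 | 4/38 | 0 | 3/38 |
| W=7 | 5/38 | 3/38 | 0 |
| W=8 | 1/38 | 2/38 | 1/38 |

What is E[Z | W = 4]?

P(W = 4) = 6/19.
Summing Z·P(W=x,Z=y) over the conditioning event gives 37/38.
E[Z | W = 4] = (37/38) / (6/19) = 37/12.

37/12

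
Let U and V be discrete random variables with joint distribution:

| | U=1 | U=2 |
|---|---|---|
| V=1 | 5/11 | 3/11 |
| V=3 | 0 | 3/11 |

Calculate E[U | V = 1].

11/8

P(V = 1) = 8/11.
Σ U·P over the event = 1·(5/11) + 2·(3/11) = 1.
E[U | V = 1] = (1) / (8/11) = 11/8.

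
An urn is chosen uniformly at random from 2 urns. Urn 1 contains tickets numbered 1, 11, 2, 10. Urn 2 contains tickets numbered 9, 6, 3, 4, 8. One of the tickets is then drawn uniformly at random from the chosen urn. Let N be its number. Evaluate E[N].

E[N | urn 1] = (1+11+2+10)/4 = 6.
E[N | urn 2] = (9+6+3+4+8)/5 = 6.
By the law of total expectation,
E[N] = (1/2)·(6) + (1/2)·(6) = 6.

6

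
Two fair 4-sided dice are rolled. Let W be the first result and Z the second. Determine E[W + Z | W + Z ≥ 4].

P(W + Z ≥ 4) = 13/16.
Summing (W+Z)·P(x,y) over outcomes with W + Z ≥ 4 gives 9/2.
E[W + Z | W + Z ≥ 4] = (9/2) / (13/16) = 72/13.

72/13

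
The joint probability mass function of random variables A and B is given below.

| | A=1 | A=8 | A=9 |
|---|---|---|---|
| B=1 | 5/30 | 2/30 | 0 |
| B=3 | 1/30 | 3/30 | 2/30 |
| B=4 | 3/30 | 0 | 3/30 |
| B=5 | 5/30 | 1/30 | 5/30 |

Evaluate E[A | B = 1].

3

P(B = 1) = 7/30.
Σ A·P over the event = 1·(5/30) + 8·(2/30) = 7/10.
E[A | B = 1] = (7/10) / (7/30) = 3.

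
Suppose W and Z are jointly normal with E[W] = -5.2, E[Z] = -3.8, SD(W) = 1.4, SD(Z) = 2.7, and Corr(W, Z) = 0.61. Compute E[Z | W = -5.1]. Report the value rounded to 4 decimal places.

E[Z | W=x] = μ_Z + ρ(σ_Z/σ_W)(x − μ_W) for jointly normal variables.
E[Z | W=-5.1] = -3.8 + (0.61)·(2.7/1.4)·(-5.1 − (-5.2)) = -3.8 + (1.1764)·(0.1) = -3.6824.

-3.6824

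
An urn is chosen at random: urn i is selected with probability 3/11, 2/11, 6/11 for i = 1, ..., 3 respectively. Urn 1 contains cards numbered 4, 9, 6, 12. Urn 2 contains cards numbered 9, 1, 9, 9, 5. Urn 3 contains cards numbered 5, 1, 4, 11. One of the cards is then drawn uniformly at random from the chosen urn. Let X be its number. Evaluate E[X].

E[X | urn 1] = (4+9+6+12)/4 = 31/4.
E[X | urn 2] = (9+1+9+9+5)/5 = 33/5.
E[X | urn 3] = (5+1+4+11)/4 = 21/4.
E[X] = (3/11)·(31/4) + (2/11)·(33/5) + (6/11)·(21/4) = 1359/220.

1359/220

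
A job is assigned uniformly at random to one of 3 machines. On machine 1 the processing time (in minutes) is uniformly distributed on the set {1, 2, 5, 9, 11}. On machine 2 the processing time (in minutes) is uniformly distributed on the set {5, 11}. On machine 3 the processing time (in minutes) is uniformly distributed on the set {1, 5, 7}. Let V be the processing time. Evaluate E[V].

E[V | machine 1] = (1+2+5+9+11)/5 = 28/5.
E[V | machine 2] = (5+11)/2 = 8.
E[V | machine 3] = (1+5+7)/3 = 13/3.
E[V] = (1/3)·(28/5) + (1/3)·(8) + (1/3)·(13/3) = 269/45.

269/45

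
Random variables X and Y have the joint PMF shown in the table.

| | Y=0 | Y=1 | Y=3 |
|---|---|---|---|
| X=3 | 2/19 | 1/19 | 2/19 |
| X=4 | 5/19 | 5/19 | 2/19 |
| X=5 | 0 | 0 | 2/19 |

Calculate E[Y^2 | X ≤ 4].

42/17

P(X ≤ 4) = 17/19.
Σ Y^2·P over the event = 0·(2/19) + 1·(1/19) + 9·(2/19) + 0·(5/19) + 1·(5/19) + 9·(2/19) = 42/19.
E[Y^2 | X ≤ 4] = (42/19) / (17/19) = 42/17.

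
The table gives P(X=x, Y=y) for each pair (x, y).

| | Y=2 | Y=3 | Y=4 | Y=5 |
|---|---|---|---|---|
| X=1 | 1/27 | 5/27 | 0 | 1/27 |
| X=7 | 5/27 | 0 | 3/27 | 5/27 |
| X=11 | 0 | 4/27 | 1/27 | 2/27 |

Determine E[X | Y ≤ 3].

17/3

P(Y ≤ 3) = 5/9.
Summing X·P(X=x,Y=y) over the conditioning event gives 85/27.
E[X | Y ≤ 3] = (85/27) / (5/9) = 17/3.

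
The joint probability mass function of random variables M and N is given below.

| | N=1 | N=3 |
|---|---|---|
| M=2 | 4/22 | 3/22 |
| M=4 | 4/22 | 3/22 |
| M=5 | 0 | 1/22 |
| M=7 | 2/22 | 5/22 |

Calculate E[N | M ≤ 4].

13/7

P(M ≤ 4) = 7/11.
Σ N·P over the event = 1·(4/22) + 3·(3/22) + 1·(4/22) + 3·(3/22) = 13/11.
E[N | M ≤ 4] = (13/11) / (7/11) = 13/7.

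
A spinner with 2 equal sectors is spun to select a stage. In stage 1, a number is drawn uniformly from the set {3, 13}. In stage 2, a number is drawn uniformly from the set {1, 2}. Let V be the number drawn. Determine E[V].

E[V | stage 1] = (3+13)/2 = 8.
E[V | stage 2] = (1+2)/2 = 3/2.
E[V] = (1/2)·(8) + (1/2)·(3/2) = 19/4.

19/4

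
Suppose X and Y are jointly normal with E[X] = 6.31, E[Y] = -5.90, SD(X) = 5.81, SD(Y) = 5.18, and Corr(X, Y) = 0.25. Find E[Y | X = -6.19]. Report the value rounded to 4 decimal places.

For a bivariate normal, E[Y | X=x] = μ_Y + ρ·(σ_Y/σ_X)·(x − μ_X).
E[Y | X=-6.19] = -5.90 + (0.25)·(5.18/5.81)·(-6.19 − (6.31)) = -5.90 + (0.22289)·(-12.5) = -8.6861.

-8.6861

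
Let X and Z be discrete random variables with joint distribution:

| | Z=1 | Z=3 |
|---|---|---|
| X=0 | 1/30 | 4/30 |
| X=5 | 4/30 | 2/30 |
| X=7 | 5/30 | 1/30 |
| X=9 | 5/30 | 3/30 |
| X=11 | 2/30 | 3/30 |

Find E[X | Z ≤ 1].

P(Z ≤ 1) = 17/30.
Summing X·P(X=x,Z=y) over the conditioning event gives 61/15.
E[X | Z ≤ 1] = (61/15) / (17/30) = 122/17.

122/17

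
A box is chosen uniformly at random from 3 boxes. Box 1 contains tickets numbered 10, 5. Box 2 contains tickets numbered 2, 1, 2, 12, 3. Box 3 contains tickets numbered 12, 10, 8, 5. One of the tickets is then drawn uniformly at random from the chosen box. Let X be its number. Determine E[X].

E[X | box 1] = (10+5)/2 = 15/2.
E[X | box 2] = (2+1+2+12+3)/5 = 4.
E[X | box 3] = (12+10+8+5)/4 = 35/4.
E[X] = (1/3)·(15/2) + (1/3)·(4) + (1/3)·(35/4) = 27/4.

27/4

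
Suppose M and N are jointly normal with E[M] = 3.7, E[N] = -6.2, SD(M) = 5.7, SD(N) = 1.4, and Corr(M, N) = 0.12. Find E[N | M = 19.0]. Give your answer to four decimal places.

For a bivariate normal, E[N | M=x] = μ_N + ρ·(σ_N/σ_M)·(x − μ_M).
E[N | M=19.0] = -6.2 + (0.12)·(1.4/5.7)·(19.0 − (3.7)) = -6.2 + (0.0294737)·(15.3) = -5.7491.

-5.7491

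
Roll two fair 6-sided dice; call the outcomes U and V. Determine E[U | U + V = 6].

P(U + V = 6) = 5/36.
Summing U·P(x,y) over outcomes with U + V = 6 gives 5/12.
E[U | U + V = 6] = (5/12) / (5/36) = 3.

3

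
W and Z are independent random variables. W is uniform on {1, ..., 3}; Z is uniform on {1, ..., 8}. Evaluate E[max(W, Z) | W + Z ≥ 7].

77/12

P(W + Z ≥ 7) = 1/2.
Summing max(W,Z)·P(x,y) over outcomes with W + Z ≥ 7 gives 77/24.
E[max(W, Z) | W + Z ≥ 7] = (77/24) / (1/2) = 77/12.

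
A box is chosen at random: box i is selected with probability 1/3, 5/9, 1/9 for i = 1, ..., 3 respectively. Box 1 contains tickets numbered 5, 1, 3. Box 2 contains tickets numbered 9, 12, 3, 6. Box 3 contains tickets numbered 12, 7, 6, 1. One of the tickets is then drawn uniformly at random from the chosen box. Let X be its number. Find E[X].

53/9

E[X | box 1] = (5+1+3)/3 = 3.
E[X | box 2] = (9+12+3+6)/4 = 15/2.
E[X | box 3] = (12+7+6+1)/4 = 13/2.
By the law of total expectation,
E[X] = (1/3)·(3) + (5/9)·(15/2) + (1/9)·(13/2) = 53/9.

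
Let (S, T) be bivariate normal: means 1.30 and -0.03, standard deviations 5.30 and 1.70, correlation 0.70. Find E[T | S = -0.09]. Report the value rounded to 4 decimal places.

-0.3421

For a bivariate normal, E[T | S=x] = μ_T + ρ·(σ_T/σ_S)·(x − μ_S).
E[T | S=-0.09] = -0.03 + (0.70)·(1.70/5.30)·(-0.09 − (1.30)) = -0.03 + (0.22453)·(-1.39) = -0.3421.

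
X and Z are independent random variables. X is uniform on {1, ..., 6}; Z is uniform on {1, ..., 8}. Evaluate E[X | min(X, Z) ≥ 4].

5

P(min(X, Z) ≥ 4) = 5/16.
Summing X·P(x,y) over outcomes with min(X, Z) ≥ 4 gives 25/16.
E[X | min(X, Z) ≥ 4] = (25/16) / (5/16) = 5.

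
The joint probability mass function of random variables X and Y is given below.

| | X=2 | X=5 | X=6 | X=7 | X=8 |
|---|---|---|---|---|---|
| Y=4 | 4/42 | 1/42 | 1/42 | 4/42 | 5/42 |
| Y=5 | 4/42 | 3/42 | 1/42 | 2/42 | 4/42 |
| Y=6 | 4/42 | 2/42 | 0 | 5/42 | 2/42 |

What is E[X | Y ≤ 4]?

29/5

P(Y ≤ 4) = 5/14.
Σ X·P over the event = 2·(4/42) + 5·(1/42) + 6·(1/42) + 7·(4/42) + 8·(5/42) = 29/14.
E[X | Y ≤ 4] = (29/14) / (5/14) = 29/5.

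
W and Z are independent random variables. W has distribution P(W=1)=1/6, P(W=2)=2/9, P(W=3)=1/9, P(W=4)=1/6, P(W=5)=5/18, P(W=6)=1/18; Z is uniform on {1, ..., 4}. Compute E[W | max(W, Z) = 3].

29/13

P(max(W, Z) = 3) = 13/72.
Summing W·P(x,y) over outcomes with max(W, Z) = 3 gives 29/72.
E[W | max(W, Z) = 3] = (29/72) / (13/72) = 29/13.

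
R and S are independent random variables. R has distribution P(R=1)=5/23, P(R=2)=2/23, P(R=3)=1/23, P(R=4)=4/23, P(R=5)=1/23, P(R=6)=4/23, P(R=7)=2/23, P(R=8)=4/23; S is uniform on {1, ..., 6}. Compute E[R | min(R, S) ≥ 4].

P(min(R, S) ≥ 4) = 15/46.
Summing R·P(x,y) over outcomes with min(R, S) ≥ 4 gives 91/46.
E[R | min(R, S) ≥ 4] = (91/46) / (15/46) = 91/15.

91/15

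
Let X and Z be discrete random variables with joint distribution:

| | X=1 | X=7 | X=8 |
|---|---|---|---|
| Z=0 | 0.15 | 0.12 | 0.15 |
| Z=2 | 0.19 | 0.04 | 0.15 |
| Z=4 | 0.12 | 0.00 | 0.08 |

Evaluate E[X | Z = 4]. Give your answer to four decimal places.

P(Z = 4) = 0.20.
Σ X·P over the event = 1·(0.12) + 8·(0.08) = 0.76.
E[X | Z = 4] = (0.76) / (0.20) = 3.8000.

3.8000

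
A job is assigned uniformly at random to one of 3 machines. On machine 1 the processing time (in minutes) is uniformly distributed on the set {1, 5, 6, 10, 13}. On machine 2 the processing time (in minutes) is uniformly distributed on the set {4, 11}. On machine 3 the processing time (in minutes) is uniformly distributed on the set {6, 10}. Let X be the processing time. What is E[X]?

E[X | machine 1] = (1+5+6+10+13)/5 = 7.
E[X | machine 2] = (4+11)/2 = 15/2.
E[X | machine 3] = (6+10)/2 = 8.
By the law of total expectation,
E[X] = (1/3)·(7) + (1/3)·(15/2) + (1/3)·(8) = 15/2.

15/2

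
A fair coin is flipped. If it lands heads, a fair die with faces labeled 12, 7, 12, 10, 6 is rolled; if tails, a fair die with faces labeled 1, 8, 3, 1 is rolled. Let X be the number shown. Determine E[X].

E[X | heads] = (12+7+12+10+6)/5 = 47/5.
E[X | tails] = (1+8+3+1)/4 = 13/4.
E[X] = (1/2)·(47/5) + (1/2)·(13/4) = 253/40.

253/40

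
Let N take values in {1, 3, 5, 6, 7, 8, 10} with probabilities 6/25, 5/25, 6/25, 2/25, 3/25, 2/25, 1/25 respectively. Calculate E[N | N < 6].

3

P(N < 6) = 17/25.
Σ over the event: 1·6/25 + 3·1/5 + 5·6/25 = 51/25.
E[N | N < 6] = (51/25) / (17/25) = 3.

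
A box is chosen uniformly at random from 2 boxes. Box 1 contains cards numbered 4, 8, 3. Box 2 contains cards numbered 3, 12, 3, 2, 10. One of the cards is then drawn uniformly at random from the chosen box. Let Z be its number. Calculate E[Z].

E[Z | box 1] = (4+8+3)/3 = 5.
E[Z | box 2] = (3+12+3+2+10)/5 = 6.
E[Z] = (1/2)·(5) + (1/2)·(6) = 11/2.

11/2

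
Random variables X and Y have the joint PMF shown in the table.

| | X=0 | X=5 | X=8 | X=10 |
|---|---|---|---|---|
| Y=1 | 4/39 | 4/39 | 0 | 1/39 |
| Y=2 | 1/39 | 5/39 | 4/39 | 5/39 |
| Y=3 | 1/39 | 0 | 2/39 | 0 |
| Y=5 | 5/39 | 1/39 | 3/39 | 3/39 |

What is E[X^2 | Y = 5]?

517/12

P(Y = 5) = 4/13.
Σ X^2·P over the event = 0·(5/39) + 25·(1/39) + 64·(3/39) + 100·(3/39) = 517/39.
E[X^2 | Y = 5] = (517/39) / (4/13) = 517/12.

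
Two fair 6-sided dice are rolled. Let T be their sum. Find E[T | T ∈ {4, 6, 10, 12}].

P(T ∈ {4, 6, 10, 12}) = 1/3.
Σ over the event: 4·1/12 + 6·5/36 + 10·1/12 + 12·1/36 = 7/3.
E[T | T ∈ {4, 6, 10, 12}] = (7/3) / (1/3) = 7.

7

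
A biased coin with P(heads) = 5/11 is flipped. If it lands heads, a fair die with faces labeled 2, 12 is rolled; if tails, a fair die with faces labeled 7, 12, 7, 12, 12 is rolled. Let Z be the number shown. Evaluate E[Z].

95/11

E[Z | heads] = (2+12)/2 = 7.
E[Z | tails] = (7+12+7+12+12)/5 = 10.
E[Z] = (5/11)·(7) + (6/11)·(10) = 95/11.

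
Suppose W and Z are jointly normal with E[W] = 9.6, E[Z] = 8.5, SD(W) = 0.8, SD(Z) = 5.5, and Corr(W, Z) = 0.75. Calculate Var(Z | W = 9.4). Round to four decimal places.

13.2344

The conditional variance in a bivariate normal is σ_Z²(1 − ρ²), independent of x.
Var(Z | W=9.4) = (5.5)²·(1 − (0.75)²) = 30.25·0.4375 = 13.2344.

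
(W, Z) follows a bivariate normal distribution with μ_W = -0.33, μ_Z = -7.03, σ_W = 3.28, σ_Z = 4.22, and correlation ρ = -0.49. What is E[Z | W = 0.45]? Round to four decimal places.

For a bivariate normal, E[Z | W=x] = μ_Z + ρ·(σ_Z/σ_W)·(x − μ_W).
E[Z | W=0.45] = -7.03 + (-0.49)·(4.22/3.28)·(0.45 − (-0.33)) = -7.03 + (-0.63043)·(0.78) = -7.5217.

-7.5217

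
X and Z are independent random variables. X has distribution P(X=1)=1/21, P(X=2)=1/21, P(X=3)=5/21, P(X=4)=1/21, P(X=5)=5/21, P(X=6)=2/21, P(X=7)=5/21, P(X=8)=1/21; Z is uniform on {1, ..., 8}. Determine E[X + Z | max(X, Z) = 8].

177/14

P(max(X, Z) = 8) = 1/6.
Summing (X+Z)·P(x,y) over outcomes with max(X, Z) = 8 gives 59/28.
E[X + Z | max(X, Z) = 8] = (59/28) / (1/6) = 177/14.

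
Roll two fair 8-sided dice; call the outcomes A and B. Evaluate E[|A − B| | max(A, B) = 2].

Outcomes with max(A, B) = 2: (1,2), (2,1), (2,2), each with probability 1/64.
E[|A − B| | max(A, B) = 2] = (1 + 1 + 0) / 3 = 2/3.

2/3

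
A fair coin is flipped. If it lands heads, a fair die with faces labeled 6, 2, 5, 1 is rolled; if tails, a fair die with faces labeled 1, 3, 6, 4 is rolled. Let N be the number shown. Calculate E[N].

E[N | heads] = (6+2+5+1)/4 = 7/2.
E[N | tails] = (1+3+6+4)/4 = 7/2.
E[N] = (1/2)·(7/2) + (1/2)·(7/2) = 7/2.

7/2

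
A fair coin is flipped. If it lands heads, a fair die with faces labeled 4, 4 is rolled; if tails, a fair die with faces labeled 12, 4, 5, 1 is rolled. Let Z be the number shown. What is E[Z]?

19/4

E[Z | heads] = (4+4)/2 = 4.
E[Z | tails] = (12+4+5+1)/4 = 11/2.
E[Z] = (1/2)·(4) + (1/2)·(11/2) = 19/4.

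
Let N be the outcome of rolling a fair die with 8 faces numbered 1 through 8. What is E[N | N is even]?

Given N is even, N is equally likely to be any of {2, 4, 6, 8}.
E[N | N is even] = (2 + 4 + 6 + 8) / 4 = 5.

5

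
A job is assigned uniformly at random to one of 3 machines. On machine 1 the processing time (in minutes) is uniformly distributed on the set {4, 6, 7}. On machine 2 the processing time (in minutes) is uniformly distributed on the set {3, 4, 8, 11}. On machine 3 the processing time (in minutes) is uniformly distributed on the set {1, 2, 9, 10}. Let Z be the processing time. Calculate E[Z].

E[Z | machine 1] = (4+6+7)/3 = 17/3.
E[Z | machine 2] = (3+4+8+11)/4 = 13/2.
E[Z | machine 3] = (1+2+9+10)/4 = 11/2.
By the law of total expectation,
E[Z] = (1/3)·(17/3) + (1/3)·(13/2) + (1/3)·(11/2) = 53/9.

53/9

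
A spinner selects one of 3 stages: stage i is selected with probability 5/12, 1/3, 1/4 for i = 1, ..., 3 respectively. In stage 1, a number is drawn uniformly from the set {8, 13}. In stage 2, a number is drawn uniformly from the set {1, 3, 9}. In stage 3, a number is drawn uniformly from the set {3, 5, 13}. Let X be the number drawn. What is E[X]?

E[X | stage 1] = (8+13)/2 = 21/2.
E[X | stage 2] = (1+3+9)/3 = 13/3.
E[X | stage 3] = (3+5+13)/3 = 7.
By the law of total expectation,
E[X] = (5/12)·(21/2) + (1/3)·(13/3) + (1/4)·(7) = 545/72.

545/72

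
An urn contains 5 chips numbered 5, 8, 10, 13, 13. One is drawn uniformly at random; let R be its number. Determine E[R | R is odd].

P(R is odd) = 3/5.
Σ over the event: 5·1/5 + 13·2/5 = 31/5.
E[R | R is odd] = (31/5) / (3/5) = 31/3.

31/3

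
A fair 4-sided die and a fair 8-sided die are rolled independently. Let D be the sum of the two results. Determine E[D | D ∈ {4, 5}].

32/7

P(D ∈ {4, 5}) = 7/32.
Σ over the event: 4·3/32 + 5·1/8 = 1.
E[D | D ∈ {4, 5}] = (1) / (7/32) = 32/7.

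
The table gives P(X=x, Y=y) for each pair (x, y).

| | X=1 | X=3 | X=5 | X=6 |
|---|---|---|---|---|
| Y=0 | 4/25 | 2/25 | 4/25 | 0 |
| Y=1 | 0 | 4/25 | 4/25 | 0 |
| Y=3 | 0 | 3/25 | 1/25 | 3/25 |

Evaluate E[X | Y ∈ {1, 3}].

P(Y ∈ {1, 3}) = 3/5.
Σ X·P over the event = 3·(4/25) + 3·(3/25) + 5·(4/25) + 5·(1/25) + 6·(3/25) = 64/25.
E[X | Y ∈ {1, 3}] = (64/25) / (3/5) = 64/15.

64/15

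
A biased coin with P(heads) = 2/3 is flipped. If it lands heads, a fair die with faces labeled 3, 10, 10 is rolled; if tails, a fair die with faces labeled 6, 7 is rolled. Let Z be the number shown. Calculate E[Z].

131/18

E[Z | heads] = (3+10+10)/3 = 23/3.
E[Z | tails] = (6+7)/2 = 13/2.
By the law of total expectation,
E[Z] = (2/3)·(23/3) + (1/3)·(13/2) = 131/18.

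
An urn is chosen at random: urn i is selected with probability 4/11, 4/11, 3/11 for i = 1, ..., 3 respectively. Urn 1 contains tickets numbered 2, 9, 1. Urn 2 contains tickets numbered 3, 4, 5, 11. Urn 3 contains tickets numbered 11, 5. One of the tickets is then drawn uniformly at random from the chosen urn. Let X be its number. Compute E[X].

63/11

E[X | urn 1] = (2+9+1)/3 = 4.
E[X | urn 2] = (3+4+5+11)/4 = 23/4.
E[X | urn 3] = (11+5)/2 = 8.
By the law of total expectation,
E[X] = (4/11)·(4) + (4/11)·(23/4) + (3/11)·(8) = 63/11.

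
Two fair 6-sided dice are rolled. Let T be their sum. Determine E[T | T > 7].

28/3

P(T > 7) = 5/12.
Σ over the event: 8·5/36 + 9·1/9 + 10·1/12 + 11·1/18 + 12·1/36 = 35/9.
E[T | T > 7] = (35/9) / (5/12) = 28/3.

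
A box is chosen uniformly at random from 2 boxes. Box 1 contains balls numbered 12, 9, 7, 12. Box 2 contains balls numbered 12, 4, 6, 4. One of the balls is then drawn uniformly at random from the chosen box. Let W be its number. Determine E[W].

33/4

E[W | box 1] = (12+9+7+12)/4 = 10.
E[W | box 2] = (12+4+6+4)/4 = 13/2.
By the law of total expectation,
E[W] = (1/2)·(10) + (1/2)·(13/2) = 33/4.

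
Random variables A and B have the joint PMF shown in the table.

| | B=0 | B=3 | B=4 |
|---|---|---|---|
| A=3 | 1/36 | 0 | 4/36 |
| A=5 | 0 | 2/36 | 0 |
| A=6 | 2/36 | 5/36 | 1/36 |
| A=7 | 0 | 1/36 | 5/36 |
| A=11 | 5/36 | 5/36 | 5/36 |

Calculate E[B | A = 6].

19/8

P(A = 6) = 2/9.
Σ B·P over the event = 0·(2/36) + 3·(5/36) + 4·(1/36) = 19/36.
E[B | A = 6] = (19/36) / (2/9) = 19/8.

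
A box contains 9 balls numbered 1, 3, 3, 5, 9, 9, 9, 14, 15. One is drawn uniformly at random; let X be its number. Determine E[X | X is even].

P(X is even) = 1/9.
Σ over the event: 14·1/9 = 14/9.
E[X | X is even] = (14/9) / (1/9) = 14.

14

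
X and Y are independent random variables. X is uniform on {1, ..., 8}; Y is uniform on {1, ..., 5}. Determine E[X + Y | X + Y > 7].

P(X + Y > 7) = 1/2.
Summing (X+Y)·P(x,y) over outcomes with X + Y > 7 gives 39/8.
E[X + Y | X + Y > 7] = (39/8) / (1/2) = 39/4.

39/4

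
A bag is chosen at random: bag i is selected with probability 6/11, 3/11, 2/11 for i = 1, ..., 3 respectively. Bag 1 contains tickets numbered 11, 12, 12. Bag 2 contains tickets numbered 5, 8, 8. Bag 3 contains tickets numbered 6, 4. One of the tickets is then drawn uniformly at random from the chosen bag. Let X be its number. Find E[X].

101/11

E[X | bag 1] = (11+12+12)/3 = 35/3.
E[X | bag 2] = (5+8+8)/3 = 7.
E[X | bag 3] = (6+4)/2 = 5.
By the law of total expectation,
E[X] = (6/11)·(35/3) + (3/11)·(7) + (2/11)·(5) = 101/11.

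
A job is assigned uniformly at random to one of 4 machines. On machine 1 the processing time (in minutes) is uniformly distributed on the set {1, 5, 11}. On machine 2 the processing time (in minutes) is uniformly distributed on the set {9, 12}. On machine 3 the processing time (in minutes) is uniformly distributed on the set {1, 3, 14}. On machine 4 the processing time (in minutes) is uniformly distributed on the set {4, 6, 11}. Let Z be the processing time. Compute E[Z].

175/24

E[Z | machine 1] = (1+5+11)/3 = 17/3.
E[Z | machine 2] = (9+12)/2 = 21/2.
E[Z | machine 3] = (1+3+14)/3 = 6.
E[Z | machine 4] = (4+6+11)/3 = 7.
By the law of total expectation,
E[Z] = (1/4)·(17/3) + (1/4)·(21/2) + (1/4)·(6) + (1/4)·(7) = 175/24.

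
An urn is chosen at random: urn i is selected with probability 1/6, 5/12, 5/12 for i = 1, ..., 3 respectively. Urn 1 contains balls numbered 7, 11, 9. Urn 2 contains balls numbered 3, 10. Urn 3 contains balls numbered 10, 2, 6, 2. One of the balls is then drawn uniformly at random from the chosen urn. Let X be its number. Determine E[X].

151/24

E[X | urn 1] = (7+11+9)/3 = 9.
E[X | urn 2] = (3+10)/2 = 13/2.
E[X | urn 3] = (10+2+6+2)/4 = 5.
By the law of total expectation,
E[X] = (1/6)·(9) + (5/12)·(13/2) + (5/12)·(5) = 151/24.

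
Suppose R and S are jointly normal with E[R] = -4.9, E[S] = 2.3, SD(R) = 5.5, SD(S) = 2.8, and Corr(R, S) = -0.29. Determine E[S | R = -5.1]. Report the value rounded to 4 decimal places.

2.3295

For a bivariate normal, E[S | R=x] = μ_S + ρ·(σ_S/σ_R)·(x − μ_R).
E[S | R=-5.1] = 2.3 + (-0.29)·(2.8/5.5)·(-5.1 − (-4.9)) = 2.3 + (-0.14764)·(-0.2) = 2.3295.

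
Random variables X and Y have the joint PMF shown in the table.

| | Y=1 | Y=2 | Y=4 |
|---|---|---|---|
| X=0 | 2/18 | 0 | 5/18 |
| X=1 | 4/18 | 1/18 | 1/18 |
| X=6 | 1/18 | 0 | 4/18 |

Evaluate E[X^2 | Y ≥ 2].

146/11

P(Y ≥ 2) = 11/18.
Σ X^2·P over the event = 0·(5/18) + 1·(1/18) + 1·(1/18) + 36·(4/18) = 73/9.
E[X^2 | Y ≥ 2] = (73/9) / (11/18) = 146/11.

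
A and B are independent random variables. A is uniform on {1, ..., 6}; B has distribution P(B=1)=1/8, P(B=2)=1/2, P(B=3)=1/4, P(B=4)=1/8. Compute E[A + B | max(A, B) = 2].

31/9

P(max(A, B) = 2) = 3/16.
Summing (A+B)·P(x,y) over outcomes with max(A, B) = 2 gives 31/48.
E[A + B | max(A, B) = 2] = (31/48) / (3/16) = 31/9.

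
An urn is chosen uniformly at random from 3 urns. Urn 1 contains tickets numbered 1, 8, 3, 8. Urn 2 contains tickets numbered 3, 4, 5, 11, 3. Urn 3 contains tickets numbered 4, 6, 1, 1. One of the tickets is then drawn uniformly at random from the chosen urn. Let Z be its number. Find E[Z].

22/5

E[Z | urn 1] = (1+8+3+8)/4 = 5.
E[Z | urn 2] = (3+4+5+11+3)/5 = 26/5.
E[Z | urn 3] = (4+6+1+1)/4 = 3.
By the law of total expectation,
E[Z] = (1/3)·(5) + (1/3)·(26/5) + (1/3)·(3) = 22/5.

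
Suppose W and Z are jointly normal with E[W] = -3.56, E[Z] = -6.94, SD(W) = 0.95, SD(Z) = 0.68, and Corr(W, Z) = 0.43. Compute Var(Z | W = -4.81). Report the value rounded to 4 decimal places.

0.3769

Var(Z | W=x) = (1 − ρ²)·σ_Z².
Var(Z | W=-4.81) = (0.68)²·(1 − (0.43)²) = 0.4624·0.8151 = 0.3769.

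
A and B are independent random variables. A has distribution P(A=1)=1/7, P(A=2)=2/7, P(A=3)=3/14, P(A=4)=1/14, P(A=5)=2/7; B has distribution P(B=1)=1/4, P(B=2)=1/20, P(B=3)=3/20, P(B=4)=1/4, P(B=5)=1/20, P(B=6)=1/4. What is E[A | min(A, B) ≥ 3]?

33/8

P(min(A, B) ≥ 3) = 2/5.
Summing A·P(x,y) over outcomes with min(A, B) ≥ 3 gives 33/20.
E[A | min(A, B) ≥ 3] = (33/20) / (2/5) = 33/8.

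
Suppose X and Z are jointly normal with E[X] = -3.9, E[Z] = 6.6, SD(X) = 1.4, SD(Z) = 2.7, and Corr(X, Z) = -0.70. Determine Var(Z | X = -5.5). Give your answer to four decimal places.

3.7179

The conditional variance in a bivariate normal is σ_Z²(1 − ρ²), independent of x.
Var(Z | X=-5.5) = (2.7)²·(1 − (-0.70)²) = 7.29·0.51 = 3.7179.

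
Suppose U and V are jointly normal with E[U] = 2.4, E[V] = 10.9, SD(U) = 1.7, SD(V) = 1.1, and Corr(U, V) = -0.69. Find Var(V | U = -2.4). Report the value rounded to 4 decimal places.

0.6339

The conditional variance in a bivariate normal is σ_V²(1 − ρ²), independent of x.
Var(V | U=-2.4) = (1.1)²·(1 − (-0.69)²) = 1.21·0.5239 = 0.6339.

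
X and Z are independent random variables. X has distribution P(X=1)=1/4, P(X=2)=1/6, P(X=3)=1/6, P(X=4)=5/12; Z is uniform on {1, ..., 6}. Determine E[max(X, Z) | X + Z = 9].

P(X + Z = 9) = 7/72.
Summing max(X,Z)·P(x,y) over outcomes with X + Z = 9 gives 37/72.
E[max(X, Z) | X + Z = 9] = (37/72) / (7/72) = 37/7.

37/7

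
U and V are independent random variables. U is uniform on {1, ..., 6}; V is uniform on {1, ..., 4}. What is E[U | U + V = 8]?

5

Outcomes with U + V = 8: (4,4), (5,3), (6,2), each with probability 1/24.
E[U | U + V = 8] = (4 + 5 + 6) / 3 = 5.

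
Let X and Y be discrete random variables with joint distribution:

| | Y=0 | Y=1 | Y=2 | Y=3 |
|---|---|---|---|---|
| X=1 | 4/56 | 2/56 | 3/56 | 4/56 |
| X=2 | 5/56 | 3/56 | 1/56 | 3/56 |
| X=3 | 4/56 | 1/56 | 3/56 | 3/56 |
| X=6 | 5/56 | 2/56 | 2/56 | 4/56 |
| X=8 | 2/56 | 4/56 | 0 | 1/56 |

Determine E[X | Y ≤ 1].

P(Y ≤ 1) = 4/7.
Summing X·P(X=x,Y=y) over the conditioning event gives 127/56.
E[X | Y ≤ 1] = (127/56) / (4/7) = 127/32.

127/32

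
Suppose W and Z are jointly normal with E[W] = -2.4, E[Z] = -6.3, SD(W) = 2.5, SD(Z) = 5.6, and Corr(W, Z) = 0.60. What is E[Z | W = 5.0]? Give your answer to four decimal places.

The regression of Z on W has slope ρ·σ_Z/σ_W and passes through (μ_W, μ_Z).
E[Z | W=5.0] = -6.3 + (0.60)·(5.6/2.5)·(5.0 − (-2.4)) = -6.3 + (1.344)·(7.4) = 3.6456.

3.6456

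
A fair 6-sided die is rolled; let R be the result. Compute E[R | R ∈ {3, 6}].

P(R ∈ {3, 6}) = 1/3.
Σ over the event: 3·1/6 + 6·1/6 = 3/2.
E[R | R ∈ {3, 6}] = (3/2) / (1/3) = 9/2.

9/2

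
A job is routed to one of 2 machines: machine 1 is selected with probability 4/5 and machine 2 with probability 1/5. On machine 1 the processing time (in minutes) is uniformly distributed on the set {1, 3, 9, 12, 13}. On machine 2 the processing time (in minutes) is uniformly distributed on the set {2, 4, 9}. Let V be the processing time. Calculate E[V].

177/25

E[V | machine 1] = (1+3+9+12+13)/5 = 38/5.
E[V | machine 2] = (2+4+9)/3 = 5.
By the law of total expectation,
E[V] = (4/5)·(38/5) + (1/5)·(5) = 177/25.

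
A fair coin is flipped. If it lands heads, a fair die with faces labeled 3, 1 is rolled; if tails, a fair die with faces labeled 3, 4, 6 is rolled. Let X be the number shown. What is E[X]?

19/6

E[X | heads] = (3+1)/2 = 2.
E[X | tails] = (3+4+6)/3 = 13/3.
By the law of total expectation,
E[X] = (1/2)·(2) + (1/2)·(13/3) = 19/6.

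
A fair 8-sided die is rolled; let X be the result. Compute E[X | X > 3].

Given X > 3, X is equally likely to be any of {4, 5, 6, 7, 8}.
E[X | X > 3] = (4 + 5 + 6 + 7 + 8) / 5 = 6.

6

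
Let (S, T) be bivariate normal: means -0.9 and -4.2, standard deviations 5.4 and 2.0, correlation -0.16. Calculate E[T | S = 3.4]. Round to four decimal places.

-4.4548

For a bivariate normal, E[T | S=x] = μ_T + ρ·(σ_T/σ_S)·(x − μ_S).
E[T | S=3.4] = -4.2 + (-0.16)·(2.0/5.4)·(3.4 − (-0.9)) = -4.2 + (-0.059259)·(4.3) = -4.4548.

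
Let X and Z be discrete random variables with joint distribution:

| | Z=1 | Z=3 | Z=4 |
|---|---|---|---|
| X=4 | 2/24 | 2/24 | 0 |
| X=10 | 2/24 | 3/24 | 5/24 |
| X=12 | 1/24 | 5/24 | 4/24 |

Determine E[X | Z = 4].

98/9

P(Z = 4) = 3/8.
Σ X·P over the event = 10·(5/24) + 12·(4/24) = 49/12.
E[X | Z = 4] = (49/12) / (3/8) = 98/9.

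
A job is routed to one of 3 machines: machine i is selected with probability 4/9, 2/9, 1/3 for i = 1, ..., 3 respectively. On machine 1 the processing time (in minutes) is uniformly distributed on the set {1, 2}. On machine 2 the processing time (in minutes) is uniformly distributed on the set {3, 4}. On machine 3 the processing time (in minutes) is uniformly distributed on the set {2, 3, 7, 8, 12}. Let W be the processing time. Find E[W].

E[W | machine 1] = (1+2)/2 = 3/2.
E[W | machine 2] = (3+4)/2 = 7/2.
E[W | machine 3] = (2+3+7+8+12)/5 = 32/5.
By the law of total expectation,
E[W] = (4/9)·(3/2) + (2/9)·(7/2) + (1/3)·(32/5) = 161/45.

161/45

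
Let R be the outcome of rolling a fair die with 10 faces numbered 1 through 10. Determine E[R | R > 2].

13/2

Given R > 2, R is equally likely to be any of {3, 4, 5, 6, 7, 8, 9, 10}.
E[R | R > 2] = (3 + 4 + 5 + 6 + 7 + 8 + 9 + 10) / 8 = 13/2.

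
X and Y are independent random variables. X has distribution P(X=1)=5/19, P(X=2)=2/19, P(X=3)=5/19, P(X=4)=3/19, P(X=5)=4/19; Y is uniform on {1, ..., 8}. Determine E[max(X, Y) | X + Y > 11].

84/11

P(X + Y > 11) = 11/152.
Summing max(X,Y)·P(x,y) over outcomes with X + Y > 11 gives 21/38.
E[max(X, Y) | X + Y > 11] = (21/38) / (11/152) = 84/11.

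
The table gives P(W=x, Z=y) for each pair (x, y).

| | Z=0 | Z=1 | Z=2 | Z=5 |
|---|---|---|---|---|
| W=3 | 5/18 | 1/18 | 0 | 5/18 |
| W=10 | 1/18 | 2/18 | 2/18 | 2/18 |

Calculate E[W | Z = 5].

5

P(Z = 5) = 7/18.
Σ W·P over the event = 3·(5/18) + 10·(2/18) = 35/18.
E[W | Z = 5] = (35/18) / (7/18) = 5.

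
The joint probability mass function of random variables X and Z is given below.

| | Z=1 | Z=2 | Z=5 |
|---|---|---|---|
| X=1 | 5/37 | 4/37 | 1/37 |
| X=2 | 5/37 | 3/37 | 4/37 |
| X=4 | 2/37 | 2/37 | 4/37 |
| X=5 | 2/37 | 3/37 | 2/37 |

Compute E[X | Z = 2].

11/4

P(Z = 2) = 12/37.
Summing X·P(X=x,Z=y) over the conditioning event gives 33/37.
E[X | Z = 2] = (33/37) / (12/37) = 11/4.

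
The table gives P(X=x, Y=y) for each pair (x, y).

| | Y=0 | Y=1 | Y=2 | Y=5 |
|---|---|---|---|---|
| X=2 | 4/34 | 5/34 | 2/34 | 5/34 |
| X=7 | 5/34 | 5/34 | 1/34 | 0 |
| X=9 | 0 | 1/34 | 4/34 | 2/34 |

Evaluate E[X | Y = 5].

P(Y = 5) = 7/34.
Σ X·P over the event = 2·(5/34) + 9·(2/34) = 14/17.
E[X | Y = 5] = (14/17) / (7/34) = 4.

4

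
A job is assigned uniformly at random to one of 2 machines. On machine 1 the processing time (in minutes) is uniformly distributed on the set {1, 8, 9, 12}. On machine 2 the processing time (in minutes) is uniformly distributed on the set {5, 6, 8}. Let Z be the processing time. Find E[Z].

E[Z | machine 1] = (1+8+9+12)/4 = 15/2.
E[Z | machine 2] = (5+6+8)/3 = 19/3.
E[Z] = (1/2)·(15/2) + (1/2)·(19/3) = 83/12.

83/12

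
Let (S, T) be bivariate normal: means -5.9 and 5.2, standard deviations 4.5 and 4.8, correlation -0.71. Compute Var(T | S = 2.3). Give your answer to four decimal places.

For a bivariate normal, Var(T | S=x) = σ_T²(1 − ρ²).
Var(T | S=2.3) = (4.8)²·(1 − (-0.71)²) = 23.04·0.4959 = 11.4255.

11.4255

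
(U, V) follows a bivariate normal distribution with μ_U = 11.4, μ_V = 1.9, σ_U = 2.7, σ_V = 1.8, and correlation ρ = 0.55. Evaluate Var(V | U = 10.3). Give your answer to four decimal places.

For a bivariate normal, Var(V | U=x) = σ_V²(1 − ρ²).
Var(V | U=10.3) = (1.8)²·(1 − (0.55)²) = 3.24·0.6975 = 2.2599.

2.2599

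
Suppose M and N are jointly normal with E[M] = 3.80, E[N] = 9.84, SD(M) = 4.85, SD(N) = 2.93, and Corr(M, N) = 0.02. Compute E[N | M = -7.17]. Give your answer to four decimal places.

For a bivariate normal, E[N | M=x] = μ_N + ρ·(σ_N/σ_M)·(x − μ_M).
E[N | M=-7.17] = 9.84 + (0.02)·(2.93/4.85)·(-7.17 − (3.80)) = 9.84 + (0.012082)·(-10.97) = 9.7075.

9.7075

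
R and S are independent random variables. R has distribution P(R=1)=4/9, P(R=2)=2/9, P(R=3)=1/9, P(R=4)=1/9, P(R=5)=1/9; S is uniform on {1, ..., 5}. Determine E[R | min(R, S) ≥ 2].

P(min(R, S) ≥ 2) = 4/9.
Summing R·P(x,y) over outcomes with min(R, S) ≥ 2 gives 64/45.
E[R | min(R, S) ≥ 2] = (64/45) / (4/9) = 16/5.

16/5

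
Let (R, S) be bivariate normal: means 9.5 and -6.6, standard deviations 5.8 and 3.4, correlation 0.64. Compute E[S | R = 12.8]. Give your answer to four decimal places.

-5.3619

E[S | R=x] = μ_S + ρ(σ_S/σ_R)(x − μ_R) for jointly normal variables.
E[S | R=12.8] = -6.6 + (0.64)·(3.4/5.8)·(12.8 − (9.5)) = -6.6 + (0.37517)·(3.3) = -5.3619.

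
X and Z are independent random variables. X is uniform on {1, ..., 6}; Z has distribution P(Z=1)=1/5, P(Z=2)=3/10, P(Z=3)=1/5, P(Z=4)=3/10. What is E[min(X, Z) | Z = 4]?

3

P(Z = 4) = 3/10.
Summing min(X,Z)·P(x,y) over outcomes with Z = 4 gives 9/10.
E[min(X, Z) | Z = 4] = (9/10) / (3/10) = 3.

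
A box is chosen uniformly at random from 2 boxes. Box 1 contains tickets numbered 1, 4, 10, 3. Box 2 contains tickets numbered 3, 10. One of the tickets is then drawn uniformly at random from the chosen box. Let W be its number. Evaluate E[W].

E[W | box 1] = (1+4+10+3)/4 = 9/2.
E[W | box 2] = (3+10)/2 = 13/2.
E[W] = (1/2)·(9/2) + (1/2)·(13/2) = 11/2.

11/2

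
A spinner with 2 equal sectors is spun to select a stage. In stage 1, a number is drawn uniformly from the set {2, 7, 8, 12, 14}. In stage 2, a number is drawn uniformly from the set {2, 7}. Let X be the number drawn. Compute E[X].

131/20

E[X | stage 1] = (2+7+8+12+14)/5 = 43/5.
E[X | stage 2] = (2+7)/2 = 9/2.
E[X] = (1/2)·(43/5) + (1/2)·(9/2) = 131/20.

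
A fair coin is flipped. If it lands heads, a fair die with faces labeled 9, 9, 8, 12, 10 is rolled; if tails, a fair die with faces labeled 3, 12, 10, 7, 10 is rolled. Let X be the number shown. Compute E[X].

9

E[X | heads] = (9+9+8+12+10)/5 = 48/5.
E[X | tails] = (3+12+10+7+10)/5 = 42/5.
By the law of total expectation,
E[X] = (1/2)·(48/5) + (1/2)·(42/5) = 9.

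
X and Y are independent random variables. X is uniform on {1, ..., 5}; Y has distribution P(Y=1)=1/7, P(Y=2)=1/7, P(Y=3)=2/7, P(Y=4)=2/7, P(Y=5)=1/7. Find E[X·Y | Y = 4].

12

P(Y = 4) = 2/7.
Summing XY·P(x,y) over outcomes with Y = 4 gives 24/7.
E[X·Y | Y = 4] = (24/7) / (2/7) = 12.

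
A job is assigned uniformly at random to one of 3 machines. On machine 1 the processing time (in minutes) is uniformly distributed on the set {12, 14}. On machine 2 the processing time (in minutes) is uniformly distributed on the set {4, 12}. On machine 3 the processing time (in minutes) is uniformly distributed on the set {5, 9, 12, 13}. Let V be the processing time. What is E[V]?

E[V | machine 1] = (12+14)/2 = 13.
E[V | machine 2] = (4+12)/2 = 8.
E[V | machine 3] = (5+9+12+13)/4 = 39/4.
E[V] = (1/3)·(13) + (1/3)·(8) + (1/3)·(39/4) = 41/4.

41/4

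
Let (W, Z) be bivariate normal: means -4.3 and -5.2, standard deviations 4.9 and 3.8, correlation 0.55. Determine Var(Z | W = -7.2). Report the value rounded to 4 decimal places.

Var(Z | W=x) = (1 − ρ²)·σ_Z².
Var(Z | W=-7.2) = (3.8)²·(1 − (0.55)²) = 14.44·0.6975 = 10.0719.

10.0719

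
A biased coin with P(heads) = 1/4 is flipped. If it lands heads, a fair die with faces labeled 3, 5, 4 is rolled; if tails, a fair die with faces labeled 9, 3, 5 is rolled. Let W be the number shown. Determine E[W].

E[W | heads] = (3+5+4)/3 = 4.
E[W | tails] = (9+3+5)/3 = 17/3.
By the law of total expectation,
E[W] = (1/4)·(4) + (3/4)·(17/3) = 21/4.

21/4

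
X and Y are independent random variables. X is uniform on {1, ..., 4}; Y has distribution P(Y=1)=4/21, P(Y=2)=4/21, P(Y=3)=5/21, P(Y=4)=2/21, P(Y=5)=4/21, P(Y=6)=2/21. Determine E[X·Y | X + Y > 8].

P(X + Y > 8) = 2/21.
Summing XY·P(x,y) over outcomes with X + Y > 8 gives 41/21.
E[X·Y | X + Y > 8] = (41/21) / (2/21) = 41/2.

41/2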